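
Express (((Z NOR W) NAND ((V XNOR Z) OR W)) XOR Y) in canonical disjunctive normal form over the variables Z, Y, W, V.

(NOT Z AND NOT Y AND NOT W AND V) OR (NOT Z AND NOT Y AND W AND NOT V) OR (NOT Z AND NOT Y AND W AND V) OR (NOT Z AND Y AND NOT W AND NOT V) OR (Z AND NOT Y AND NOT W AND NOT V) OR (Z AND NOT Y AND NOT W AND V) OR (Z AND NOT Y AND W AND NOT V) OR (Z AND NOT Y AND W AND V)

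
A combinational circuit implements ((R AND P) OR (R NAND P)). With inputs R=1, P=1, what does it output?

Substituting: ((1 AND 1) OR (1 NAND 1))
= 1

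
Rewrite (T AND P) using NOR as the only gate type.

((T NOR T) NOR (P NOR P))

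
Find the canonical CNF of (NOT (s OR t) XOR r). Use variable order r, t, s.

(r OR t OR NOT s) AND (r OR NOT t OR s) AND (r OR NOT t OR NOT s) AND (NOT r OR t OR s)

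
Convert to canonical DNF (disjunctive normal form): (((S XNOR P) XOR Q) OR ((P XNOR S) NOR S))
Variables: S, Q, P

(NOT S AND NOT Q AND NOT P) OR (NOT S AND NOT Q AND P) OR (NOT S AND Q AND P) OR (S AND NOT Q AND P) OR (S AND Q AND NOT P)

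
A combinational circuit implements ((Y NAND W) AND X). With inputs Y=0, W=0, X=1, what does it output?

Substituting: ((0 NAND 0) AND 1)
= 1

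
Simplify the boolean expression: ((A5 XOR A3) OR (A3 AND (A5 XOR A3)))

By absorption (E OR (E AND v) = E):
= (A5 XOR A3)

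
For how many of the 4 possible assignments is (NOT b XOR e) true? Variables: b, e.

Satisfying assignments: (0,0), (1,1)
Count: 2 out of 4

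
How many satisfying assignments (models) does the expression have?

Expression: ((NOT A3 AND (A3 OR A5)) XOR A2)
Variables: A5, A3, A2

Satisfying assignments: (0,0,1), (0,1,1), (1,0,0), (1,1,1)
Count: 4 out of 8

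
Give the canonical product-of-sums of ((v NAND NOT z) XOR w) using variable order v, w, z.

ΠM(2, 3, 4, 7) = (v OR NOT w OR z) AND (v OR NOT w OR NOT z) AND (NOT v OR w OR z) AND (NOT v OR NOT w OR NOT z)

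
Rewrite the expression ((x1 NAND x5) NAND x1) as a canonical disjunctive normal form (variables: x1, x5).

(NOT x1 AND NOT x5) OR (NOT x1 AND x5) OR (x1 AND x5)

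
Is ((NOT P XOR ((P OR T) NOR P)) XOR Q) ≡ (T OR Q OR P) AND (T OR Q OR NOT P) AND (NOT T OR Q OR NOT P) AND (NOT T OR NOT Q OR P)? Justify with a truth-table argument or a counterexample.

Yes, they are equivalent — the two output columns agree on all 8 assignments:
T | Q | P | Expression 1 | Expression 2
---------------------------------------
0 | 0 | 0 | 0 | 0
0 | 0 | 1 | 0 | 0
0 | 1 | 0 | 1 | 1
0 | 1 | 1 | 1 | 1
1 | 0 | 0 | 1 | 1
1 | 0 | 1 | 0 | 0
1 | 1 | 0 | 0 | 0
1 | 1 | 1 | 1 | 1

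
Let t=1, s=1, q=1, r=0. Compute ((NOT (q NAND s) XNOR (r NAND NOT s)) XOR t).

Substituting: ((NOT (1 NAND 1) XNOR (0 NAND NOT 1)) XOR 1)
= 0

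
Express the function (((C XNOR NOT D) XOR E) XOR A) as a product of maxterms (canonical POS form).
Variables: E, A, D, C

ΠM(0, 3, 5, 6, 9, 10, 12, 15) = (E OR A OR D OR C) AND (E OR A OR NOT D OR NOT C) AND (E OR NOT A OR D OR NOT C) AND (E OR NOT A OR NOT D OR C) AND (NOT E OR A OR D OR NOT C) AND (NOT E OR A OR NOT D OR C) AND (NOT E OR NOT A OR D OR C) AND (NOT E OR NOT A OR NOT D OR NOT C)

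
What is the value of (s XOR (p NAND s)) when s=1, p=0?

Substituting: (1 XOR (0 NAND 1))
= 0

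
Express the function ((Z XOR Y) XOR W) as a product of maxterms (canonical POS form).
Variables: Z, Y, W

ΠM(0, 3, 5, 6) = (Z OR Y OR W) AND (Z OR NOT Y OR NOT W) AND (NOT Z OR Y OR NOT W) AND (NOT Z OR NOT Y OR W)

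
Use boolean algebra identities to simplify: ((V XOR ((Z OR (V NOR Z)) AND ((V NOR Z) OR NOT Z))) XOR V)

By XOR self-cancellation ((E XOR v) XOR v = E) then distribution ((E OR v) AND (E OR NOT v) = E):
= (V NOR Z)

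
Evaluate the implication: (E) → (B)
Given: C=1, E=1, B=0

Antecedent (E) = 1; consequent (B) = 0.
1 → 0 = 0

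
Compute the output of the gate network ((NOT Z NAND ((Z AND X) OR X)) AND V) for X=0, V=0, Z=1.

Substituting: ((NOT 1 NAND ((1 AND 0) OR 0)) AND 0)
= 0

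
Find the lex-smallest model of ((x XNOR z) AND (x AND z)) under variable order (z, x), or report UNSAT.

z=1, x=1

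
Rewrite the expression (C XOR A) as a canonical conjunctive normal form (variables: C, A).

(C OR A) AND (NOT C OR NOT A)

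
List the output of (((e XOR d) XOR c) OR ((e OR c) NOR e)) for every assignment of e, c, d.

e | c | d | Output
------------------
0 | 0 | 0 | 1
0 | 0 | 1 | 1
0 | 1 | 0 | 1
0 | 1 | 1 | 0
1 | 0 | 0 | 1
1 | 0 | 1 | 0
1 | 1 | 0 | 0
1 | 1 | 1 | 1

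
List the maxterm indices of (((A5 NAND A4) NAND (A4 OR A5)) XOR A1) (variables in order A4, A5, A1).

ΠM(1, 2, 4, 7) = (A4 OR A5 OR NOT A1) AND (A4 OR NOT A5 OR A1) AND (NOT A4 OR A5 OR A1) AND (NOT A4 OR NOT A5 OR NOT A1)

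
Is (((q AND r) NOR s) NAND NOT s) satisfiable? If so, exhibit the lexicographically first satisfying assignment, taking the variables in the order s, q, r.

s=0, q=1, r=1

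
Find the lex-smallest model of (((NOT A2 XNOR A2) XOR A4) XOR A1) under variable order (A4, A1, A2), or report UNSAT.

A4=0, A1=1, A2=0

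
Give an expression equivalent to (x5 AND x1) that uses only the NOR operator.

((x5 NOR x5) NOR (x1 NOR x1))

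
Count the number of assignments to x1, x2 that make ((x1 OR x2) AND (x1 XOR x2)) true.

Satisfying assignments: (0,1), (1,0)
Count: 2 out of 4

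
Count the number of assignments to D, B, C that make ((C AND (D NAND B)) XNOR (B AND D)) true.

Satisfying assignments: (0,0,0), (0,1,0), (1,0,0)
Count: 3 out of 8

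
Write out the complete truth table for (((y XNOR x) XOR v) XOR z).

v | y | x | z | Output
----------------------
0 | 0 | 0 | 0 | 1
0 | 0 | 0 | 1 | 0
0 | 0 | 1 | 0 | 0
0 | 0 | 1 | 1 | 1
0 | 1 | 0 | 0 | 0
0 | 1 | 0 | 1 | 1
0 | 1 | 1 | 0 | 1
0 | 1 | 1 | 1 | 0
1 | 0 | 0 | 0 | 0
1 | 0 | 0 | 1 | 1
1 | 0 | 1 | 0 | 1
1 | 0 | 1 | 1 | 0
1 | 1 | 0 | 0 | 1
1 | 1 | 0 | 1 | 0
1 | 1 | 1 | 0 | 0
1 | 1 | 1 | 1 | 1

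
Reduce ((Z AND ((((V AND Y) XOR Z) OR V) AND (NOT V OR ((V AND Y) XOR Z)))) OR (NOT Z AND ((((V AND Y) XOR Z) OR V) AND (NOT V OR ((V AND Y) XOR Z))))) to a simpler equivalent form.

By distribution ((E AND v) OR (E AND NOT v) = E) then distribution ((E OR v) AND (E OR NOT v) = E):
= ((V AND Y) XOR Z)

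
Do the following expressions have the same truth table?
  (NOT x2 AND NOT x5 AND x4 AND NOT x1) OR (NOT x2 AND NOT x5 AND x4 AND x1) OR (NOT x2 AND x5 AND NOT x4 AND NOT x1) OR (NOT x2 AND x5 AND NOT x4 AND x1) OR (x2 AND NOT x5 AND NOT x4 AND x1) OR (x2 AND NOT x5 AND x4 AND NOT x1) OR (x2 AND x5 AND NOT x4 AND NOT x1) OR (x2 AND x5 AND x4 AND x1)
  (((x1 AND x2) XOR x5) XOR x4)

Yes, they are equivalent — the two output columns agree on all 16 assignments:
x2 | x5 | x4 | x1 | Expression 1 | Expression 2
-----------------------------------------------
0 | 0 | 0 | 0 | 0 | 0
0 | 0 | 0 | 1 | 0 | 0
0 | 0 | 1 | 0 | 1 | 1
0 | 0 | 1 | 1 | 1 | 1
0 | 1 | 0 | 0 | 1 | 1
0 | 1 | 0 | 1 | 1 | 1
0 | 1 | 1 | 0 | 0 | 0
0 | 1 | 1 | 1 | 0 | 0
1 | 0 | 0 | 0 | 0 | 0
1 | 0 | 0 | 1 | 1 | 1
1 | 0 | 1 | 0 | 1 | 1
1 | 0 | 1 | 1 | 0 | 0
1 | 1 | 0 | 0 | 1 | 1
1 | 1 | 0 | 1 | 0 | 0
1 | 1 | 1 | 0 | 0 | 0
1 | 1 | 1 | 1 | 1 | 1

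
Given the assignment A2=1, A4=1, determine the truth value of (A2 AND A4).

Substituting: (1 AND 1)
= 1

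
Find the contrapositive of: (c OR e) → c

Contrapositive: NOT c → NOT (c OR e)
Note: A statement and its contrapositive are logically equivalent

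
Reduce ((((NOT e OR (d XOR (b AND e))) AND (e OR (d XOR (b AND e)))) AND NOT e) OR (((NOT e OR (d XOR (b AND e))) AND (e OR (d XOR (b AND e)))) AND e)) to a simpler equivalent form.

By distribution ((E AND v) OR (E AND NOT v) = E) then distribution ((E OR v) AND (E OR NOT v) = E):
= (d XOR (b AND e))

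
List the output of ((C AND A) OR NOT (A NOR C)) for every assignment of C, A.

C | A | Output
--------------
0 | 0 | 0
0 | 1 | 1
1 | 0 | 1
1 | 1 | 1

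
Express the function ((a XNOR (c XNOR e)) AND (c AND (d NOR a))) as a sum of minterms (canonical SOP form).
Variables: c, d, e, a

Σm(8) = (c AND NOT d AND NOT e AND NOT a)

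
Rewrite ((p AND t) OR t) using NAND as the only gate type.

((((p NAND t) NAND (p NAND t)) NAND ((p NAND t) NAND (p NAND t))) NAND (t NAND t))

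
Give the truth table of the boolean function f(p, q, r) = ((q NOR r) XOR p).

p | q | r | Output
------------------
0 | 0 | 0 | 1
0 | 0 | 1 | 0
0 | 1 | 0 | 0
0 | 1 | 1 | 0
1 | 0 | 0 | 0
1 | 0 | 1 | 1
1 | 1 | 0 | 1
1 | 1 | 1 | 1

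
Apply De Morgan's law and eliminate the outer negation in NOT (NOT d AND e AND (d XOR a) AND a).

d OR NOT e OR NOT (d XOR a) OR NOT a
De Morgan's: NOT(AND of terms) = OR of negations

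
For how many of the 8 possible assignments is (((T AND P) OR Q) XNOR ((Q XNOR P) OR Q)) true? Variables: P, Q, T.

Satisfying assignments: (0,1,0), (0,1,1), (1,0,0), (1,1,0), (1,1,1)
Count: 5 out of 8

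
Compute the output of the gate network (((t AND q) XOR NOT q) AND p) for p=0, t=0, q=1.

Substituting: (((0 AND 1) XOR NOT 1) AND 0)
= 0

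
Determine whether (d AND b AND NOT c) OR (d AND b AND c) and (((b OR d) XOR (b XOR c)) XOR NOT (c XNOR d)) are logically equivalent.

Yes, they are equivalent — the two output columns agree on all 8 assignments:
d | b | c | Expression 1 | Expression 2
---------------------------------------
0 | 0 | 0 | 0 | 0
0 | 0 | 1 | 0 | 0
0 | 1 | 0 | 0 | 0
0 | 1 | 1 | 0 | 0
1 | 0 | 0 | 0 | 0
1 | 0 | 1 | 0 | 0
1 | 1 | 0 | 1 | 1
1 | 1 | 1 | 1 | 1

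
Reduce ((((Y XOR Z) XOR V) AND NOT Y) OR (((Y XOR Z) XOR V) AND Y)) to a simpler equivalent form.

By distribution ((E AND v) OR (E AND NOT v) = E):
= ((Y XOR Z) XOR V)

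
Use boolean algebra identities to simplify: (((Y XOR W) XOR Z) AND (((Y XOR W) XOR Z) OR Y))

By absorption (E AND (E OR v) = E):
= ((Y XOR W) XOR Z)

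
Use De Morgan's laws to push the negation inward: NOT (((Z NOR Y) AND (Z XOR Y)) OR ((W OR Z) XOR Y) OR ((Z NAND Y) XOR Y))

NOT ((Z NOR Y) AND (Z XOR Y)) AND NOT ((W OR Z) XOR Y) AND NOT ((Z NAND Y) XOR Y)
De Morgan's: NOT(OR of terms) = AND of negations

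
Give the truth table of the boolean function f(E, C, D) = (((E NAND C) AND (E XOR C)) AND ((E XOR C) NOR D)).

E | C | D | Output
------------------
0 | 0 | 0 | 0
0 | 0 | 1 | 0
0 | 1 | 0 | 0
0 | 1 | 1 | 0
1 | 0 | 0 | 0
1 | 0 | 1 | 0
1 | 1 | 0 | 0
1 | 1 | 1 | 0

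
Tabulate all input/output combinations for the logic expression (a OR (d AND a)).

a | d | Output
--------------
0 | 0 | 0
0 | 1 | 0
1 | 0 | 1
1 | 1 | 1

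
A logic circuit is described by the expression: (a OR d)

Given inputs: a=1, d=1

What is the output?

Substituting: (1 OR 1)
= 1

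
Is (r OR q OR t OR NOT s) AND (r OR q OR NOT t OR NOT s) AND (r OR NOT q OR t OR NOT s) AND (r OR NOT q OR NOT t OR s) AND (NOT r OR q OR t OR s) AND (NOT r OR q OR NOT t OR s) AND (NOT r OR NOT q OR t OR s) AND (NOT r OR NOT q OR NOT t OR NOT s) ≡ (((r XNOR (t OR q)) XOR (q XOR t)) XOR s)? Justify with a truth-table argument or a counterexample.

Yes, they are equivalent — the two output columns agree on all 16 assignments:
r | q | t | s | Expression 1 | Expression 2
-------------------------------------------
0 | 0 | 0 | 0 | 1 | 1
0 | 0 | 0 | 1 | 0 | 0
0 | 0 | 1 | 0 | 1 | 1
0 | 0 | 1 | 1 | 0 | 0
0 | 1 | 0 | 0 | 1 | 1
0 | 1 | 0 | 1 | 0 | 0
0 | 1 | 1 | 0 | 0 | 0
0 | 1 | 1 | 1 | 1 | 1
1 | 0 | 0 | 0 | 0 | 0
1 | 0 | 0 | 1 | 1 | 1
1 | 0 | 1 | 0 | 0 | 0
1 | 0 | 1 | 1 | 1 | 1
1 | 1 | 0 | 0 | 0 | 0
1 | 1 | 0 | 1 | 1 | 1
1 | 1 | 1 | 0 | 1 | 1
1 | 1 | 1 | 1 | 0 | 0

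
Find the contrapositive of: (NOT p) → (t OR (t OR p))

Contrapositive: NOT (t OR (t OR p)) → p
Note: A statement and its contrapositive are logically equivalent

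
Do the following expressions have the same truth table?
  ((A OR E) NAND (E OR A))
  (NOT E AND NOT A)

Yes, they are equivalent — the two output columns agree on all 4 assignments:
E | A | Expression 1 | Expression 2
-----------------------------------
0 | 0 | 1 | 1
0 | 1 | 0 | 0
1 | 0 | 0 | 0
1 | 1 | 0 | 0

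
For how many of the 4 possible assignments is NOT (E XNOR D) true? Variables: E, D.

Satisfying assignments: (0,1), (1,0)
Count: 2 out of 4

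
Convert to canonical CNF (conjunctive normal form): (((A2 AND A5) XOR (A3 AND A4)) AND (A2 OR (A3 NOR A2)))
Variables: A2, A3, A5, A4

(A2 OR A3 OR A5 OR A4) AND (A2 OR A3 OR A5 OR NOT A4) AND (A2 OR A3 OR NOT A5 OR A4) AND (A2 OR A3 OR NOT A5 OR NOT A4) AND (A2 OR NOT A3 OR A5 OR A4) AND (A2 OR NOT A3 OR A5 OR NOT A4) AND (A2 OR NOT A3 OR NOT A5 OR A4) AND (A2 OR NOT A3 OR NOT A5 OR NOT A4) AND (NOT A2 OR A3 OR A5 OR A4) AND (NOT A2 OR A3 OR A5 OR NOT A4) AND (NOT A2 OR NOT A3 OR A5 OR A4) AND (NOT A2 OR NOT A3 OR NOT A5 OR NOT A4)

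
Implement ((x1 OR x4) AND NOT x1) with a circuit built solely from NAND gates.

((((x1 NAND x1) NAND (x4 NAND x4)) NAND (x1 NAND x1)) NAND (((x1 NAND x1) NAND (x4 NAND x4)) NAND (x1 NAND x1)))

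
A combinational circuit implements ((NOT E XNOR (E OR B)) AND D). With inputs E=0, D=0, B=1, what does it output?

Substituting: ((NOT 0 XNOR (0 OR 1)) AND 0)
= 0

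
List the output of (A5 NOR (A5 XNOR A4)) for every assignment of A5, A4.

A5 | A4 | Output
----------------
0 | 0 | 0
0 | 1 | 1
1 | 0 | 0
1 | 1 | 0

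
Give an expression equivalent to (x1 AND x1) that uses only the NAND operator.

((x1 NAND x1) NAND (x1 NAND x1))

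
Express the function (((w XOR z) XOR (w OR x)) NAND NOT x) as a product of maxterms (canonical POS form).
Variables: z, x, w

ΠM(4, 5) = (NOT z OR x OR w) AND (NOT z OR x OR NOT w)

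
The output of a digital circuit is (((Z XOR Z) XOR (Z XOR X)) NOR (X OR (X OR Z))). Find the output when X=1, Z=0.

Substituting: (((0 XOR 0) XOR (0 XOR 1)) NOR (1 OR (1 OR 0)))
= 0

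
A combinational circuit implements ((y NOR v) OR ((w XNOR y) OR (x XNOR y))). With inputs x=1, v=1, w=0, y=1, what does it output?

Substituting: ((1 NOR 1) OR ((0 XNOR 1) OR (1 XNOR 1)))
= 1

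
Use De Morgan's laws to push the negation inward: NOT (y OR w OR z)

NOT y AND NOT w AND NOT z
De Morgan's: NOT(OR of terms) = AND of negations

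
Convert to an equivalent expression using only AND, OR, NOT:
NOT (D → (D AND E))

D AND NOT (D AND E)
(Negated implication: NOT(A → B) = A AND NOT B)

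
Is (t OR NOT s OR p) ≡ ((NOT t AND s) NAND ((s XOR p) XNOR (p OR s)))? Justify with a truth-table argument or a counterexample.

Yes, they are equivalent — the two output columns agree on all 8 assignments:
t | s | p | Expression 1 | Expression 2
---------------------------------------
0 | 0 | 0 | 1 | 1
0 | 0 | 1 | 1 | 1
0 | 1 | 0 | 0 | 0
0 | 1 | 1 | 1 | 1
1 | 0 | 0 | 1 | 1
1 | 0 | 1 | 1 | 1
1 | 1 | 0 | 1 | 1
1 | 1 | 1 | 1 | 1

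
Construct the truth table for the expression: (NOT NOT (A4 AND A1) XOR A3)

A3 | A4 | A1 | Output
---------------------
0 | 0 | 0 | 0
0 | 0 | 1 | 0
0 | 1 | 0 | 0
0 | 1 | 1 | 1
1 | 0 | 0 | 1
1 | 0 | 1 | 1
1 | 1 | 0 | 1
1 | 1 | 1 | 0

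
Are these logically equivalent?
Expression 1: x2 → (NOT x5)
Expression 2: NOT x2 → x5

No, Inverse is not equivalent to original (counterexample: x2=0, x5=0)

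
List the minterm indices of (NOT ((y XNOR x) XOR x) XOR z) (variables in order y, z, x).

Σm(2, 3, 4, 5) = (NOT y AND z AND NOT x) OR (NOT y AND z AND x) OR (y AND NOT z AND NOT x) OR (y AND NOT z AND x)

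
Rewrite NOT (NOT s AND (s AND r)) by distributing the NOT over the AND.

s OR NOT (s AND r)
De Morgan's: NOT(AND of terms) = OR of negations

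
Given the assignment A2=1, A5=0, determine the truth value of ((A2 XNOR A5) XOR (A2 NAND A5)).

Substituting: ((1 XNOR 0) XOR (1 NAND 0))
= 1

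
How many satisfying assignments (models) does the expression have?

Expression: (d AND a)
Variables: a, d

Satisfying assignments: (1,1)
Count: 1 out of 4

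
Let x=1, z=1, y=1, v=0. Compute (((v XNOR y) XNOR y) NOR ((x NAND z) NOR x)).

Substituting: (((0 XNOR 1) XNOR 1) NOR ((1 NAND 1) NOR 1))
= 1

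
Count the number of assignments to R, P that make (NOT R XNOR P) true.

Satisfying assignments: (0,1), (1,0)
Count: 2 out of 4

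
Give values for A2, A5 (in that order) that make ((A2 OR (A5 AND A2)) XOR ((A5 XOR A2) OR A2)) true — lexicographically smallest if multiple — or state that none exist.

A2=0, A5=1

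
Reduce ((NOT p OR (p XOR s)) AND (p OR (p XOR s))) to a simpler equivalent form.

By distribution ((E OR v) AND (E OR NOT v) = E):
= (p XOR s)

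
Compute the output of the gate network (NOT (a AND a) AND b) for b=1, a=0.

Substituting: (NOT (0 AND 0) AND 1)
= 1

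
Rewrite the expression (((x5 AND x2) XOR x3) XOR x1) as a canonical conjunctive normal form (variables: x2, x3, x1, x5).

(x2 OR x3 OR x1 OR x5) AND (x2 OR x3 OR x1 OR NOT x5) AND (x2 OR NOT x3 OR NOT x1 OR x5) AND (x2 OR NOT x3 OR NOT x1 OR NOT x5) AND (NOT x2 OR x3 OR x1 OR x5) AND (NOT x2 OR x3 OR NOT x1 OR NOT x5) AND (NOT x2 OR NOT x3 OR x1 OR NOT x5) AND (NOT x2 OR NOT x3 OR NOT x1 OR x5)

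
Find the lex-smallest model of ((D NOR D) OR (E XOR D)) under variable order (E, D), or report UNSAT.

E=0, D=0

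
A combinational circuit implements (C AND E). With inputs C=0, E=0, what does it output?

Substituting: (0 AND 0)
= 0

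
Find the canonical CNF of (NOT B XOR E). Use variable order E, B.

(E OR NOT B) AND (NOT E OR B)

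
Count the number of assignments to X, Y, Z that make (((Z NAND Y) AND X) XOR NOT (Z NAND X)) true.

Satisfying assignments: (1,0,0), (1,1,0), (1,1,1)
Count: 3 out of 8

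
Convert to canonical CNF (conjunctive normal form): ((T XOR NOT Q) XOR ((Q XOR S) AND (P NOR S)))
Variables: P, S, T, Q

(P OR S OR NOT T OR Q) AND (P OR S OR NOT T OR NOT Q) AND (P OR NOT S OR T OR NOT Q) AND (P OR NOT S OR NOT T OR Q) AND (NOT P OR S OR T OR NOT Q) AND (NOT P OR S OR NOT T OR Q) AND (NOT P OR NOT S OR T OR NOT Q) AND (NOT P OR NOT S OR NOT T OR Q)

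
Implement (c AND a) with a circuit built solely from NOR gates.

((c NOR c) NOR (a NOR a))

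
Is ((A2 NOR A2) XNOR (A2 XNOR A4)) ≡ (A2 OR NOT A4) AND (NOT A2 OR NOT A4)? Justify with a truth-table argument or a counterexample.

Yes, they are equivalent — the two output columns agree on all 4 assignments:
A2 | A4 | Expression 1 | Expression 2
-------------------------------------
0 | 0 | 1 | 1
0 | 1 | 0 | 0
1 | 0 | 1 | 1
1 | 1 | 0 | 0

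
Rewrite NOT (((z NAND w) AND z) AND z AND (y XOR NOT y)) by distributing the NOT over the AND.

NOT ((z NAND w) AND z) OR NOT z OR NOT (y XOR NOT y)
De Morgan's: NOT(AND of terms) = OR of negations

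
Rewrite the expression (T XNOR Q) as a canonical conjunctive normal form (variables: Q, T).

(Q OR NOT T) AND (NOT Q OR T)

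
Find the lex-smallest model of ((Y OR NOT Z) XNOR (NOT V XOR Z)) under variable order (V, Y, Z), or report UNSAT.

V=0, Y=0, Z=0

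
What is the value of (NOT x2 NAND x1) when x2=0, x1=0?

Substituting: (NOT 0 NAND 0)
= 1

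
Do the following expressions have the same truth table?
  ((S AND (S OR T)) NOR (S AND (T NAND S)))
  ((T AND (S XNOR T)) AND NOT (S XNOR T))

No. Counterexample: with T=0, S=0, Expression 1 = 1 but Expression 2 = 0.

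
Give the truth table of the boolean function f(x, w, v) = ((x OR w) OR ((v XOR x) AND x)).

x | w | v | Output
------------------
0 | 0 | 0 | 0
0 | 0 | 1 | 0
0 | 1 | 0 | 1
0 | 1 | 1 | 1
1 | 0 | 0 | 1
1 | 0 | 1 | 1
1 | 1 | 0 | 1
1 | 1 | 1 | 1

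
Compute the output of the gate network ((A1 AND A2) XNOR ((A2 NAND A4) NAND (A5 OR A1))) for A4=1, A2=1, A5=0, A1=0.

Substituting: ((0 AND 1) XNOR ((1 NAND 1) NAND (0 OR 0)))
= 0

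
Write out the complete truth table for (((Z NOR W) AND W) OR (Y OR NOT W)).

Y | W | Z | Output
------------------
0 | 0 | 0 | 1
0 | 0 | 1 | 1
0 | 1 | 0 | 0
0 | 1 | 1 | 0
1 | 0 | 0 | 1
1 | 0 | 1 | 1
1 | 1 | 0 | 1
1 | 1 | 1 | 1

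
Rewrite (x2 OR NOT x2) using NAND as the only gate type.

((x2 NAND x2) NAND ((x2 NAND x2) NAND (x2 NAND x2)))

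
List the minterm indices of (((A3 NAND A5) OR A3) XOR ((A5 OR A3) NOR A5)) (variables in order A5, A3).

Σm(1, 2, 3) = (NOT A5 AND A3) OR (A5 AND NOT A3) OR (A5 AND A3)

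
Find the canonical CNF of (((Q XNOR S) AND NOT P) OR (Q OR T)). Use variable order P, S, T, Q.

(P OR NOT S OR T OR Q) AND (NOT P OR S OR T OR Q) AND (NOT P OR NOT S OR T OR Q)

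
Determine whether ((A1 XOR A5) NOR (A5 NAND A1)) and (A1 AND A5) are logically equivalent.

Yes, they are equivalent — the two output columns agree on all 4 assignments:
A1 | A5 | Expression 1 | Expression 2
-------------------------------------
0 | 0 | 0 | 0
0 | 1 | 0 | 0
1 | 0 | 0 | 0
1 | 1 | 1 | 1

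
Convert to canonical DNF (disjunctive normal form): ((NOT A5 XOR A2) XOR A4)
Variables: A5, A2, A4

(NOT A5 AND NOT A2 AND NOT A4) OR (NOT A5 AND A2 AND A4) OR (A5 AND NOT A2 AND A4) OR (A5 AND A2 AND NOT A4)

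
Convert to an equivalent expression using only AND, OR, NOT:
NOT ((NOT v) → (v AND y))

(NOT v) AND NOT (v AND y)
(Negated implication: NOT(A → B) = A AND NOT B)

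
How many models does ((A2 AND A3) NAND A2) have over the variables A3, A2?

Satisfying assignments: (0,0), (0,1), (1,0)
Count: 3 out of 4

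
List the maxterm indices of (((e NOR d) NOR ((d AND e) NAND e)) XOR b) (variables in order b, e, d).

ΠM(0, 1, 2, 7) = (b OR e OR d) AND (b OR e OR NOT d) AND (b OR NOT e OR d) AND (NOT b OR NOT e OR NOT d)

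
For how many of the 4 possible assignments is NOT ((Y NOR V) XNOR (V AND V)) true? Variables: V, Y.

Satisfying assignments: (0,0), (1,0), (1,1)
Count: 3 out of 4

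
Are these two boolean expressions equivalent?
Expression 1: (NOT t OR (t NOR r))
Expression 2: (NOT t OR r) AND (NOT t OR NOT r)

Yes, they are equivalent — the two output columns agree on all 4 assignments:
t | r | Expression 1 | Expression 2
-----------------------------------
0 | 0 | 1 | 1
0 | 1 | 1 | 1
1 | 0 | 0 | 0
1 | 1 | 0 | 0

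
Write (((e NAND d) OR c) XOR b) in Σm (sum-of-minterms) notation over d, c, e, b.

Σm(0, 2, 4, 6, 8, 11, 12, 14) = (NOT d AND NOT c AND NOT e AND NOT b) OR (NOT d AND NOT c AND e AND NOT b) OR (NOT d AND c AND NOT e AND NOT b) OR (NOT d AND c AND e AND NOT b) OR (d AND NOT c AND NOT e AND NOT b) OR (d AND NOT c AND e AND b) OR (d AND c AND NOT e AND NOT b) OR (d AND c AND e AND NOT b)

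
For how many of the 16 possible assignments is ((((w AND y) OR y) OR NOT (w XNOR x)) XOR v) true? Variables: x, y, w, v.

Satisfying assignments: (0,0,0,1), (0,0,1,0), (0,1,0,0), (0,1,1,0), (1,0,0,0), (1,0,1,1), (1,1,0,0), (1,1,1,0)
Count: 8 out of 16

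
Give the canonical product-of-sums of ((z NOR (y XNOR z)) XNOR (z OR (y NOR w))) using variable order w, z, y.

ΠM(0, 1, 2, 3, 5, 6, 7) = (w OR z OR y) AND (w OR z OR NOT y) AND (w OR NOT z OR y) AND (w OR NOT z OR NOT y) AND (NOT w OR z OR NOT y) AND (NOT w OR NOT z OR y) AND (NOT w OR NOT z OR NOT y)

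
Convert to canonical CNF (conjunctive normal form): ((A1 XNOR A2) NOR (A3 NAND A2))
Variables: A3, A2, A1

(A3 OR A2 OR A1) AND (A3 OR A2 OR NOT A1) AND (A3 OR NOT A2 OR A1) AND (A3 OR NOT A2 OR NOT A1) AND (NOT A3 OR A2 OR A1) AND (NOT A3 OR A2 OR NOT A1) AND (NOT A3 OR NOT A2 OR NOT A1)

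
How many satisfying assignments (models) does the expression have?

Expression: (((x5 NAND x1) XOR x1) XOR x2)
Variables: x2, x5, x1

Satisfying assignments: (0,0,0), (0,1,0), (0,1,1), (1,0,1)
Count: 4 out of 8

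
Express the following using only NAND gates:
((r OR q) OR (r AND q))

((((r NAND r) NAND (q NAND q)) NAND ((r NAND r) NAND (q NAND q))) NAND (((r NAND q) NAND (r NAND q)) NAND ((r NAND q) NAND (r NAND q))))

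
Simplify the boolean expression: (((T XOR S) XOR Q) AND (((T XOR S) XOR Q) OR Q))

By absorption (E AND (E OR v) = E):
= ((T XOR S) XOR Q)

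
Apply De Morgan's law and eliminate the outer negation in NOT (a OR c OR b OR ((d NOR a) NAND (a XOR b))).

NOT a AND NOT c AND NOT b AND NOT ((d NOR a) NAND (a XOR b))
De Morgan's: NOT(OR of terms) = AND of negations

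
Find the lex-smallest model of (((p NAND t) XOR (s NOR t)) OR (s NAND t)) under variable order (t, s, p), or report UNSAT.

t=0, s=0, p=0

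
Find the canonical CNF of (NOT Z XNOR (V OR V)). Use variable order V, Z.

(V OR Z) AND (NOT V OR NOT Z)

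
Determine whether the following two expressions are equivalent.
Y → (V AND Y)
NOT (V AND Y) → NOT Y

Yes, Contrapositive is always equivalent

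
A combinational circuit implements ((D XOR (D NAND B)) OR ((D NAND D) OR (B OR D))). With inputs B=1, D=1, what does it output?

Substituting: ((1 XOR (1 NAND 1)) OR ((1 NAND 1) OR (1 OR 1)))
= 1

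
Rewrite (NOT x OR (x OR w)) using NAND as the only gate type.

(((x NAND x) NAND (x NAND x)) NAND (((x NAND x) NAND (w NAND w)) NAND ((x NAND x) NAND (w NAND w))))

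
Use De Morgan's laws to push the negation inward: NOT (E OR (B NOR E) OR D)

NOT E AND NOT (B NOR E) AND NOT D
De Morgan's: NOT(OR of terms) = AND of negations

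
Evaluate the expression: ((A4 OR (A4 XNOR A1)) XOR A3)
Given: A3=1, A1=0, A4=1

Substituting: ((1 OR (1 XNOR 0)) XOR 1)
= 0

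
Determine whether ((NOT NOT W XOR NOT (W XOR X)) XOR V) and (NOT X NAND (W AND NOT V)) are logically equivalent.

No. Counterexample: with X=0, W=0, V=1, Expression 1 = 0 but Expression 2 = 1.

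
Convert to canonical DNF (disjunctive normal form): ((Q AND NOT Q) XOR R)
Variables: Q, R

(NOT Q AND R) OR (Q AND R)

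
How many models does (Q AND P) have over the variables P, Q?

Satisfying assignments: (1,1)
Count: 1 out of 4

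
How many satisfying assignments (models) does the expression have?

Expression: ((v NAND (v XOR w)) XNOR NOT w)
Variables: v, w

Satisfying assignments: (0,0)
Count: 1 out of 4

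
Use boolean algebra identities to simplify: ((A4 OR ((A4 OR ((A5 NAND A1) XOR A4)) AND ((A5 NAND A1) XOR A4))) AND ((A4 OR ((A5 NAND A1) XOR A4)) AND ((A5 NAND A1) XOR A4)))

By absorption (E AND (E OR v) = E) then absorption (E AND (E OR v) = E):
= ((A5 NAND A1) XOR A4)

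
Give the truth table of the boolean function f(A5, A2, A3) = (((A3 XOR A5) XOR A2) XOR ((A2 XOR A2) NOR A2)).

A5 | A2 | A3 | Output
---------------------
0 | 0 | 0 | 1
0 | 0 | 1 | 0
0 | 1 | 0 | 1
0 | 1 | 1 | 0
1 | 0 | 0 | 0
1 | 0 | 1 | 1
1 | 1 | 0 | 0
1 | 1 | 1 | 1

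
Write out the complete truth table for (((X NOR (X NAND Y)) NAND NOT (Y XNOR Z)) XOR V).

X | V | Y | Z | Output
----------------------
0 | 0 | 0 | 0 | 1
0 | 0 | 0 | 1 | 1
0 | 0 | 1 | 0 | 1
0 | 0 | 1 | 1 | 1
0 | 1 | 0 | 0 | 0
0 | 1 | 0 | 1 | 0
0 | 1 | 1 | 0 | 0
0 | 1 | 1 | 1 | 0
1 | 0 | 0 | 0 | 1
1 | 0 | 0 | 1 | 1
1 | 0 | 1 | 0 | 1
1 | 0 | 1 | 1 | 1
1 | 1 | 0 | 0 | 0
1 | 1 | 0 | 1 | 0
1 | 1 | 1 | 0 | 0
1 | 1 | 1 | 1 | 0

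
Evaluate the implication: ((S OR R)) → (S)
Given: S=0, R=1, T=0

Antecedent ((S OR R)) = 1; consequent (S) = 0.
1 → 0 = 0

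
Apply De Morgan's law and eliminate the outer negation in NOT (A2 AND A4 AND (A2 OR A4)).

NOT A2 OR NOT A4 OR NOT (A2 OR A4)
De Morgan's: NOT(AND of terms) = OR of negations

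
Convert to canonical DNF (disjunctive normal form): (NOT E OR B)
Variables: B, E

(NOT B AND NOT E) OR (B AND NOT E) OR (B AND E)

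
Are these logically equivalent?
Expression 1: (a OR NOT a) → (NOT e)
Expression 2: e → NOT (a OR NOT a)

Yes, Contrapositive is always equivalent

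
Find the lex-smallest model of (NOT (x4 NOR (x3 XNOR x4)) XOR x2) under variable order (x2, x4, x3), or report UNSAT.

x2=0, x4=0, x3=0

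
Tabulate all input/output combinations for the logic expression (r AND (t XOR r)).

t | r | Output
--------------
0 | 0 | 0
0 | 1 | 1
1 | 0 | 0
1 | 1 | 0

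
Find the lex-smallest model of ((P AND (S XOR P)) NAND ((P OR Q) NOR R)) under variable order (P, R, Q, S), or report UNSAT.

P=0, R=0, Q=0, S=0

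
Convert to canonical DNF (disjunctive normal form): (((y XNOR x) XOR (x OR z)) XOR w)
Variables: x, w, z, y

(NOT x AND NOT w AND NOT z AND NOT y) OR (NOT x AND NOT w AND z AND y) OR (NOT x AND w AND NOT z AND y) OR (NOT x AND w AND z AND NOT y) OR (x AND NOT w AND NOT z AND NOT y) OR (x AND NOT w AND z AND NOT y) OR (x AND w AND NOT z AND y) OR (x AND w AND z AND y)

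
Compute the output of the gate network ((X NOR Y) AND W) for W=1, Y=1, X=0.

Substituting: ((0 NOR 1) AND 1)
= 0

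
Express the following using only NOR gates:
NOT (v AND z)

(((v NOR v) NOR (z NOR z)) NOR ((v NOR v) NOR (z NOR z)))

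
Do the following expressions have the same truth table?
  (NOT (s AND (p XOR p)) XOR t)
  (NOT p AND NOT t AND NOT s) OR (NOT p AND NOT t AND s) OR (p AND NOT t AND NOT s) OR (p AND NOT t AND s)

Yes, they are equivalent — the two output columns agree on all 8 assignments:
p | t | s | Expression 1 | Expression 2
---------------------------------------
0 | 0 | 0 | 1 | 1
0 | 0 | 1 | 1 | 1
0 | 1 | 0 | 0 | 0
0 | 1 | 1 | 0 | 0
1 | 0 | 0 | 1 | 1
1 | 0 | 1 | 1 | 1
1 | 1 | 0 | 0 | 0
1 | 1 | 1 | 0 | 0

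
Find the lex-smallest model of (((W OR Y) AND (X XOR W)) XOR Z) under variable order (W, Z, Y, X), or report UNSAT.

W=0, Z=0, Y=1, X=1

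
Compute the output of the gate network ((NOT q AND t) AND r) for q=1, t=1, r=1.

Substituting: ((NOT 1 AND 1) AND 1)
= 0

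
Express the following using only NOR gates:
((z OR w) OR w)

((((z NOR w) NOR (z NOR w)) NOR w) NOR (((z NOR w) NOR (z NOR w)) NOR w))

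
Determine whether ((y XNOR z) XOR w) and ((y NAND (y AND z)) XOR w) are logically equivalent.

No. Counterexample: with y=0, w=0, z=1, Expression 1 = 0 but Expression 2 = 1.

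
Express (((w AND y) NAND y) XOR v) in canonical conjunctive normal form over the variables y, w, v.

(y OR w OR NOT v) AND (y OR NOT w OR NOT v) AND (NOT y OR w OR NOT v) AND (NOT y OR NOT w OR v)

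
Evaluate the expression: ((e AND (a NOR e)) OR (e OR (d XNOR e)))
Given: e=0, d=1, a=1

Substituting: ((0 AND (1 NOR 0)) OR (0 OR (1 XNOR 0)))
= 0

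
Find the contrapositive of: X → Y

Contrapositive: NOT Y → NOT X
Note: A statement and its contrapositive are logically equivalent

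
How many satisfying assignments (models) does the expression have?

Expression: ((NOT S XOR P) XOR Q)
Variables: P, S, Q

Satisfying assignments: (0,0,0), (0,1,1), (1,0,1), (1,1,0)
Count: 4 out of 8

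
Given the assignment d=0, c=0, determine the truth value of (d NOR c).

Substituting: (0 NOR 0)
= 1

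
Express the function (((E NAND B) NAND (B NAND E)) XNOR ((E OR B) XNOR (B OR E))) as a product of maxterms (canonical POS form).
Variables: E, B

ΠM(0, 1, 2) = (E OR B) AND (E OR NOT B) AND (NOT E OR B)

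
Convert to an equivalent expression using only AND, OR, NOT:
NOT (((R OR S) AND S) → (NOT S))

((R OR S) AND S) AND S
(Negated implication: NOT(A → B) = A AND NOT B)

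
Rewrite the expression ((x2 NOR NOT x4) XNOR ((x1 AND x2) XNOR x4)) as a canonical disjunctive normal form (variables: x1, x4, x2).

(NOT x1 AND x4 AND x2) OR (x1 AND NOT x4 AND x2)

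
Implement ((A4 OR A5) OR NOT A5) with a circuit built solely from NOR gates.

((((A4 NOR A5) NOR (A4 NOR A5)) NOR (A5 NOR A5)) NOR (((A4 NOR A5) NOR (A4 NOR A5)) NOR (A5 NOR A5)))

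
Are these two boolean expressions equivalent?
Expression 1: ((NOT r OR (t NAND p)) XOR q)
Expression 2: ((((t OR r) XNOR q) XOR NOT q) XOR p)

No. Counterexample: with p=0, q=0, t=0, r=0, Expression 1 = 1 but Expression 2 = 0.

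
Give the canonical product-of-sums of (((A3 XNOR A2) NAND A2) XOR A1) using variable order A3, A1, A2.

ΠM(2, 3, 5, 6) = (A3 OR NOT A1 OR A2) AND (A3 OR NOT A1 OR NOT A2) AND (NOT A3 OR A1 OR NOT A2) AND (NOT A3 OR NOT A1 OR A2)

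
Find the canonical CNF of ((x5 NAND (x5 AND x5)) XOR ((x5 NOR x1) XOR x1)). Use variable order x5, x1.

(x5 OR x1) AND (x5 OR NOT x1) AND (NOT x5 OR x1)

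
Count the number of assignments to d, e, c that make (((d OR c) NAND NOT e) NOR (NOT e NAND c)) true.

Satisfying assignments: (0,0,1), (1,0,1)
Count: 2 out of 8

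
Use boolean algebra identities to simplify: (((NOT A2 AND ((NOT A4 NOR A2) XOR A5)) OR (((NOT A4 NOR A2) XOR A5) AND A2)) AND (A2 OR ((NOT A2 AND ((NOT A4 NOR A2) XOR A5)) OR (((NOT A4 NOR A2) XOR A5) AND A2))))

By absorption (E AND (E OR v) = E) then distribution ((E AND v) OR (E AND NOT v) = E):
= ((NOT A4 NOR A2) XOR A5)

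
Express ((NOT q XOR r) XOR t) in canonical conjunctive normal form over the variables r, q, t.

(r OR q OR NOT t) AND (r OR NOT q OR t) AND (NOT r OR q OR t) AND (NOT r OR NOT q OR NOT t)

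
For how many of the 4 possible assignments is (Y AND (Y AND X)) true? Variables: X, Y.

Satisfying assignments: (1,1)
Count: 1 out of 4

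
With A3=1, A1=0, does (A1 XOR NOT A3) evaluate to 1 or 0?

Substituting: (0 XOR NOT 1)
= 0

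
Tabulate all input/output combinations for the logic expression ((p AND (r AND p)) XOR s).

p | r | s | Output
------------------
0 | 0 | 0 | 0
0 | 0 | 1 | 1
0 | 1 | 0 | 0
0 | 1 | 1 | 1
1 | 0 | 0 | 0
1 | 0 | 1 | 1
1 | 1 | 0 | 1
1 | 1 | 1 | 0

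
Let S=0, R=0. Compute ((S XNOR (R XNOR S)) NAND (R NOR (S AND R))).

Substituting: ((0 XNOR (0 XNOR 0)) NAND (0 NOR (0 AND 0)))
= 1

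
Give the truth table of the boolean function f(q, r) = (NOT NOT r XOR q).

q | r | Output
--------------
0 | 0 | 0
0 | 1 | 1
1 | 0 | 1
1 | 1 | 0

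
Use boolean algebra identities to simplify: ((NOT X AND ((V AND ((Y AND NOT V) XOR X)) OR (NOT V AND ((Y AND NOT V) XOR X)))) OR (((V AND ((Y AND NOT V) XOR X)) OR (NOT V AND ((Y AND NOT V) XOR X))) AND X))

By distribution ((E AND v) OR (E AND NOT v) = E) then distribution ((E AND v) OR (E AND NOT v) = E):
= ((Y AND NOT V) XOR X)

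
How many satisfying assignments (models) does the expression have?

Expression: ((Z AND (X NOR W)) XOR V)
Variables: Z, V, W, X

Satisfying assignments: (0,1,0,0), (0,1,0,1), (0,1,1,0), (0,1,1,1), (1,0,0,0), (1,1,0,1), (1,1,1,0), (1,1,1,1)
Count: 8 out of 16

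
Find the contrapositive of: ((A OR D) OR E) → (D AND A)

Contrapositive: NOT (D AND A) → NOT ((A OR D) OR E)
Note: A statement and its contrapositive are logically equivalent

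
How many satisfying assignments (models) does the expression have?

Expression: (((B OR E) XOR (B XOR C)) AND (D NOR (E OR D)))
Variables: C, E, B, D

Satisfying assignments: (1,0,0,0), (1,0,1,0)
Count: 2 out of 16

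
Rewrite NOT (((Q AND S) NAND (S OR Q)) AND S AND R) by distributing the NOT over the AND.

NOT ((Q AND S) NAND (S OR Q)) OR NOT S OR NOT R
De Morgan's: NOT(AND of terms) = OR of negations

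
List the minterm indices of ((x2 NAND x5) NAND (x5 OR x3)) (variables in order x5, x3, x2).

Σm(0, 1, 5, 7) = (NOT x5 AND NOT x3 AND NOT x2) OR (NOT x5 AND NOT x3 AND x2) OR (x5 AND NOT x3 AND x2) OR (x5 AND x3 AND x2)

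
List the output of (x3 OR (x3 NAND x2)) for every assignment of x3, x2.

x3 | x2 | Output
----------------
0 | 0 | 1
0 | 1 | 1
1 | 0 | 1
1 | 1 | 1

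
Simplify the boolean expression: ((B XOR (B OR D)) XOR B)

By XOR self-cancellation ((E XOR v) XOR v = E):
= (B OR D)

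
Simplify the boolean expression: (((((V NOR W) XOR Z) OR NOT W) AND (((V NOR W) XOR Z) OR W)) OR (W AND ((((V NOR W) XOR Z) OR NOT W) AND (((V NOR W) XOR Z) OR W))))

By absorption (E OR (E AND v) = E) then distribution ((E OR v) AND (E OR NOT v) = E):
= ((V NOR W) XOR Z)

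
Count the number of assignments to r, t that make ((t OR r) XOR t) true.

Satisfying assignments: (1,0)
Count: 1 out of 4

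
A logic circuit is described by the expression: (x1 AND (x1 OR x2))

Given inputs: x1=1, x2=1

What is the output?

Substituting: (1 AND (1 OR 1))
= 1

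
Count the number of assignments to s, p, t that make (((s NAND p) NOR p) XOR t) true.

Satisfying assignments: (0,0,1), (0,1,1), (1,0,1), (1,1,1)
Count: 4 out of 8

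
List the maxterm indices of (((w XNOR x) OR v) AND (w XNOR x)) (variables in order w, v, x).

ΠM(1, 3, 4, 6) = (w OR v OR NOT x) AND (w OR NOT v OR NOT x) AND (NOT w OR v OR x) AND (NOT w OR NOT v OR x)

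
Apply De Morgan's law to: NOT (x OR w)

NOT x AND NOT w
De Morgan's: NOT(OR of terms) = AND of negations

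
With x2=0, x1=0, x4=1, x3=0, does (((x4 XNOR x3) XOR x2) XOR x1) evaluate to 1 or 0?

Substituting: (((1 XNOR 0) XOR 0) XOR 0)
= 0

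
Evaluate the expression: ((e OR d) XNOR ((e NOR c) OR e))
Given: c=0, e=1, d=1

Substituting: ((1 OR 1) XNOR ((1 NOR 0) OR 1))
= 1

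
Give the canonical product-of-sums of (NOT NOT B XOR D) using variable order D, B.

ΠM(0, 3) = (D OR B) AND (NOT D OR NOT B)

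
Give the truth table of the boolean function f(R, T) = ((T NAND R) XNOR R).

R | T | Output
--------------
0 | 0 | 0
0 | 1 | 0
1 | 0 | 1
1 | 1 | 0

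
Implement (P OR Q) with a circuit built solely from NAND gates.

((P NAND P) NAND (Q NAND Q))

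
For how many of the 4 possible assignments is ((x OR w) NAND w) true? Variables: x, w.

Satisfying assignments: (0,0), (1,0)
Count: 2 out of 4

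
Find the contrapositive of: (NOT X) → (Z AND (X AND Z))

Contrapositive: NOT (Z AND (X AND Z)) → X
Note: A statement and its contrapositive are logically equivalent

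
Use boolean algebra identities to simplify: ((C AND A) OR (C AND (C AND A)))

By absorption (E OR (E AND v) = E):
= (C AND A)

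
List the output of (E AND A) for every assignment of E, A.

E | A | Output
--------------
0 | 0 | 0
0 | 1 | 0
1 | 0 | 0
1 | 1 | 1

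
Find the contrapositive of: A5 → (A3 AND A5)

Contrapositive: NOT (A3 AND A5) → NOT A5
Note: A statement and its contrapositive are logically equivalent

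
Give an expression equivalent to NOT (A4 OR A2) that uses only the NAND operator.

(((A4 NAND A4) NAND (A2 NAND A2)) NAND ((A4 NAND A4) NAND (A2 NAND A2)))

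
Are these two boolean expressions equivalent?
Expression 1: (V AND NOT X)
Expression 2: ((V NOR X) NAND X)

No. Counterexample: with X=0, V=0, Expression 1 = 0 but Expression 2 = 1.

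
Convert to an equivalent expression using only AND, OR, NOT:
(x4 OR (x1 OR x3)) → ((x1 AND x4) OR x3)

NOT (x4 OR (x1 OR x3)) OR ((x1 AND x4) OR x3)
(Implication elimination: A → B = NOT A OR B)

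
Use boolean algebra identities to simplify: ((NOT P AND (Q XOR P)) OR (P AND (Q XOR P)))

By distribution ((E AND v) OR (E AND NOT v) = E):
= (Q XOR P)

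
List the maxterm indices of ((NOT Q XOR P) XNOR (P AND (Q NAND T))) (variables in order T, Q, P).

ΠM(0, 1, 4, 5, 7) = (T OR Q OR P) AND (T OR Q OR NOT P) AND (NOT T OR Q OR P) AND (NOT T OR Q OR NOT P) AND (NOT T OR NOT Q OR NOT P)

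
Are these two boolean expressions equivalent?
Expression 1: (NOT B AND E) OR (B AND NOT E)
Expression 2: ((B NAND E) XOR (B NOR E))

Yes, they are equivalent — the two output columns agree on all 4 assignments:
B | E | Expression 1 | Expression 2
-----------------------------------
0 | 0 | 0 | 0
0 | 1 | 1 | 1
1 | 0 | 1 | 1
1 | 1 | 0 | 0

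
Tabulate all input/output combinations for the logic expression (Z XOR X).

X | Z | Output
--------------
0 | 0 | 0
0 | 1 | 1
1 | 0 | 1
1 | 1 | 0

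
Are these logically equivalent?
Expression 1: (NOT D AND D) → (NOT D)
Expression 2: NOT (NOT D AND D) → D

No, Inverse is not equivalent to original (counterexample: B=0, D=0, A=0)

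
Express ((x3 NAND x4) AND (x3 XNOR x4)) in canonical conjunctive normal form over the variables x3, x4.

(x3 OR NOT x4) AND (NOT x3 OR x4) AND (NOT x3 OR NOT x4)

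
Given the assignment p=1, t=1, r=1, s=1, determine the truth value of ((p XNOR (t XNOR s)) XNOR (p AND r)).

Substituting: ((1 XNOR (1 XNOR 1)) XNOR (1 AND 1))
= 1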